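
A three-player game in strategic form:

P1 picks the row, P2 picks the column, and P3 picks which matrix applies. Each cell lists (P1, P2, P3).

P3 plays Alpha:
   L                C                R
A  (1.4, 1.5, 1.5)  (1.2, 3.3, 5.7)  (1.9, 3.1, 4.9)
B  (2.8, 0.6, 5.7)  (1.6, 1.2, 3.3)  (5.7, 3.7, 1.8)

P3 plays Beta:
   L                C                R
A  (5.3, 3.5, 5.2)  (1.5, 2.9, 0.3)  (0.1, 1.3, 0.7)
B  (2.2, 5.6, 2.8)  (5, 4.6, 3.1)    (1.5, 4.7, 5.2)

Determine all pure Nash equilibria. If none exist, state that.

For each player, find the best response to each opponent profile; mutual best responses are the pure NE.
P1 against (L, Alpha): payoffs 1.4, 2.8 → best response B.
P1 against (L, Beta): payoffs 5.3, 2.2 → best response A.
P1 against (C, Alpha): payoffs 1.2, 1.6 → best response B.
P1 against (C, Beta): payoffs 1.5, 5 → best response B.
P1 against (R, Alpha): payoffs 1.9, 5.7 → best response B.
P1 against (R, Beta): payoffs 0.1, 1.5 → best response B.
P2 against (A, Alpha): payoffs 1.5, 3.3, 3.1 → best response C.
P2 against (A, Beta): payoffs 3.5, 2.9, 1.3 → best response L.
P2 against (B, Alpha): payoffs 0.6, 1.2, 3.7 → best response R.
P2 against (B, Beta): payoffs 5.6, 4.6, 4.7 → best response L.
P3 against (A, L): payoffs 1.5, 5.2 → best response Beta.
P3 against (A, C): payoffs 5.7, 0.3 → best response Alpha.
P3 against (A, R): payoffs 4.9, 0.7 → best response Alpha.
P3 against (B, L): payoffs 5.7, 2.8 → best response Alpha.
P3 against (B, C): payoffs 3.3, 3.1 → best response Alpha.
P3 against (B, R): payoffs 1.8, 5.2 → best response Beta.
Mutual best responses: (A, L, Beta).

Pure NE: (A, L, Beta)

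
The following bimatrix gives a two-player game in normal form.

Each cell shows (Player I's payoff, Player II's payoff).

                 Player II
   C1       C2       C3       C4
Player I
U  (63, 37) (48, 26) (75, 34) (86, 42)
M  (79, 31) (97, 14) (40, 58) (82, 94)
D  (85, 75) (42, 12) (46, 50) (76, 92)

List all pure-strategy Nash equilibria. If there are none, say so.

The unique pure-strategy Nash equilibrium is (U, C4).

Player I against C1: payoffs 63, 79, 85 → best response D.
Player I against C2: payoffs 48, 97, 42 → best response M.
Player I against C3: payoffs 75, 40, 46 → best response U.
Player I against C4: payoffs 86, 82, 76 → best response U.
Player II against U: payoffs 37, 26, 34, 42 → best response C4.
Player II against M: payoffs 31, 14, 58, 94 → best response C4.
Player II against D: payoffs 75, 12, 50, 92 → best response C4.
Mutual best responses: (U, C4).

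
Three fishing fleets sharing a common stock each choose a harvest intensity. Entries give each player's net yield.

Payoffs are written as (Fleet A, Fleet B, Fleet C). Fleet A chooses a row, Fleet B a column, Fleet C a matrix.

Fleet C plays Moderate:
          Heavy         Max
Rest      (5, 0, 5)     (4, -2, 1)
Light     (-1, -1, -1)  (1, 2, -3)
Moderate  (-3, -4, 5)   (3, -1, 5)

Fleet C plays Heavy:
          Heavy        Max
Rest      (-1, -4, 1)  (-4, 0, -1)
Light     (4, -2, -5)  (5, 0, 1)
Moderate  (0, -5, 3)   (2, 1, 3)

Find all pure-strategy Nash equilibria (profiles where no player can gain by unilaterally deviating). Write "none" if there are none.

Fleet A against (Heavy, Moderate): payoffs 5, -1, -3 → best response Rest.
Fleet A against (Heavy, Heavy): payoffs -1, 4, 0 → best response Light.
Fleet A against (Max, Moderate): payoffs 4, 1, 3 → best response Rest.
Fleet A against (Max, Heavy): payoffs -4, 5, 2 → best response Light.
Fleet B against (Rest, Moderate): payoffs 0, -2 → best response Heavy.
Fleet B against (Rest, Heavy): payoffs -4, 0 → best response Max.
Fleet B against (Light, Moderate): payoffs -1, 2 → best response Max.
Fleet B against (Light, Heavy): payoffs -2, 0 → best response Max.
Fleet B against (Moderate, Moderate): payoffs -4, -1 → best response Max.
Fleet B against (Moderate, Heavy): payoffs -5, 1 → best response Max.
Fleet C against (Rest, Heavy): payoffs 5, 1 → best response Moderate.
Fleet C against (Rest, Max): payoffs 1, -1 → best response Moderate.
Fleet C against (Light, Heavy): payoffs -1, -5 → best response Moderate.
Fleet C against (Light, Max): payoffs -3, 1 → best response Heavy.
Fleet C against (Moderate, Heavy): payoffs 5, 3 → best response Moderate.
Fleet C against (Moderate, Max): payoffs 5, 3 → best response Moderate.
Mutual best responses: (Rest, Heavy, Moderate); (Light, Max, Heavy).

(Rest, Heavy, Moderate), (Light, Max, Heavy)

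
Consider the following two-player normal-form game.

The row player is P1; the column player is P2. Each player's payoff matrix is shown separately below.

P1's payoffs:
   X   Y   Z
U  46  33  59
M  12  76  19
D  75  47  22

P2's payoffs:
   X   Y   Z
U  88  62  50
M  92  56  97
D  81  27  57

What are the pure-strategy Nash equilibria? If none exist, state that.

(D, X)

P1 against X: payoffs 46, 12, 75 → best response D.
P1 against Y: payoffs 33, 76, 47 → best response M.
P1 against Z: payoffs 59, 19, 22 → best response U.
P2 against U: payoffs 88, 62, 50 → best response X.
P2 against M: payoffs 92, 56, 97 → best response Z.
P2 against D: payoffs 81, 27, 57 → best response X.
Mutual best responses: (D, X).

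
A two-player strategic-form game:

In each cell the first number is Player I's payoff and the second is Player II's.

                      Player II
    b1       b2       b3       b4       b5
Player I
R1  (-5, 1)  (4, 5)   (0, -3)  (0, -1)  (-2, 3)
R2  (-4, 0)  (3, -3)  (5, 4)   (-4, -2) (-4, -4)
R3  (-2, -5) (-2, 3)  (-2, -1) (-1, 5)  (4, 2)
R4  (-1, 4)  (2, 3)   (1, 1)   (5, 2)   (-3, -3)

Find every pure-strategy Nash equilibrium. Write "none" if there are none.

(R1, b2); (R2, b3); (R4, b1)

Player I against b1: payoffs -5, -4, -2, -1 → best response R4.
Player I against b2: payoffs 4, 3, -2, 2 → best response R1.
Player I against b3: payoffs 0, 5, -2, 1 → best response R2.
Player I against b4: payoffs 0, -4, -1, 5 → best response R4.
Player I against b5: payoffs -2, -4, 4, -3 → best response R3.
Player II against R1: payoffs 1, 5, -3, -1, 3 → best response b2.
Player II against R2: payoffs 0, -3, 4, -2, -4 → best response b3.
Player II against R3: payoffs -5, 3, -1, 5, 2 → best response b4.
Player II against R4: payoffs 4, 3, 1, 2, -3 → best response b1.
Mutual best responses: (R1, b2); (R2, b3); (R4, b1).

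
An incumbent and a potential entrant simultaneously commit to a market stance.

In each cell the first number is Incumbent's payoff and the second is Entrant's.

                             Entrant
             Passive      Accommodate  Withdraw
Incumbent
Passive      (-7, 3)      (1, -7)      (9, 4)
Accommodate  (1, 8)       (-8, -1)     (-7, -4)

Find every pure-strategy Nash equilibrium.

For each player, find the best response to each opponent profile; mutual best responses are the pure NE.
Incumbent against Passive: payoffs -7, 1 → best response Accommodate.
Incumbent against Accommodate: payoffs 1, -8 → best response Passive.
Incumbent against Withdraw: payoffs 9, -7 → best response Passive.
Entrant against Passive: payoffs 3, -7, 4 → best response Withdraw.
Entrant against Accommodate: payoffs 8, -1, -4 → best response Passive.
Mutual best responses: (Passive, Withdraw); (Accommodate, Passive).

(Passive, Withdraw), (Accommodate, Passive)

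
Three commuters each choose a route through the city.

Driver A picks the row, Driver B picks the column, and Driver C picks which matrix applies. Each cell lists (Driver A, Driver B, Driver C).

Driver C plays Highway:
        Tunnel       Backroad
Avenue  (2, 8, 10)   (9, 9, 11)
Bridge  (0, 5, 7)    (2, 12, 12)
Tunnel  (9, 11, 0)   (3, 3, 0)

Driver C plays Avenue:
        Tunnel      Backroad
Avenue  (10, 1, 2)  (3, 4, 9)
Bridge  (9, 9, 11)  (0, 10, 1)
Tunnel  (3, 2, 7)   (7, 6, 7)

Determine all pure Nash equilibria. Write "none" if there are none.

The pure Nash equilibria are (Avenue, Backroad, Highway); (Tunnel, Backroad, Avenue).

(Avenue, Tunnel, Highway): Driver A can switch to Tunnel (2 → 9). Not NE.
(Avenue, Tunnel, Avenue): Driver B can switch to Backroad (1 → 4). Not NE.
(Avenue, Backroad, Highway): Driver A gets 9, best alternative 3; Driver B gets 9, best alternative 8; Driver C gets 11, best alternative 9. No profitable deviation — NE.
(Avenue, Backroad, Avenue): Driver A can switch to Tunnel (3 → 7). Not NE.
(Bridge, Tunnel, Highway): Driver A can switch to Avenue (0 → 2). Not NE.
(Bridge, Tunnel, Avenue): Driver A can switch to Avenue (9 → 10). Not NE.
(Bridge, Backroad, Highway): Driver A can switch to Avenue (2 → 9). Not NE.
(Bridge, Backroad, Avenue): Driver A can switch to Avenue (0 → 3). Not NE.
(Tunnel, Tunnel, Highway): Driver C can switch to Avenue (0 → 7). Not NE.
(Tunnel, Tunnel, Avenue): Driver A can switch to Avenue (3 → 10). Not NE.
(Tunnel, Backroad, Highway): Driver A can switch to Avenue (3 → 9). Not NE.
(Tunnel, Backroad, Avenue): Driver A gets 7, best alternative 3; Driver B gets 6, best alternative 2; Driver C gets 7, best alternative 0. No profitable deviation — NE.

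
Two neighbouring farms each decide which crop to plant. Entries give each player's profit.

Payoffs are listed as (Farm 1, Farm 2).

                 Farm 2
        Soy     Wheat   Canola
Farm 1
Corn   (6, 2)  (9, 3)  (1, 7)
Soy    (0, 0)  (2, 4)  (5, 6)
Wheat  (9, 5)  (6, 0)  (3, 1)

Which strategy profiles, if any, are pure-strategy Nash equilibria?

Farm 1 against Soy: payoffs 6, 0, 9 → best response Wheat.
Farm 1 against Wheat: payoffs 9, 2, 6 → best response Corn.
Farm 1 against Canola: payoffs 1, 5, 3 → best response Soy.
Farm 2 against Corn: payoffs 2, 3, 7 → best response Canola.
Farm 2 against Soy: payoffs 0, 4, 6 → best response Canola.
Farm 2 against Wheat: payoffs 5, 0, 1 → best response Soy.
Mutual best responses: (Soy, Canola); (Wheat, Soy).

(Soy, Canola), (Wheat, Soy)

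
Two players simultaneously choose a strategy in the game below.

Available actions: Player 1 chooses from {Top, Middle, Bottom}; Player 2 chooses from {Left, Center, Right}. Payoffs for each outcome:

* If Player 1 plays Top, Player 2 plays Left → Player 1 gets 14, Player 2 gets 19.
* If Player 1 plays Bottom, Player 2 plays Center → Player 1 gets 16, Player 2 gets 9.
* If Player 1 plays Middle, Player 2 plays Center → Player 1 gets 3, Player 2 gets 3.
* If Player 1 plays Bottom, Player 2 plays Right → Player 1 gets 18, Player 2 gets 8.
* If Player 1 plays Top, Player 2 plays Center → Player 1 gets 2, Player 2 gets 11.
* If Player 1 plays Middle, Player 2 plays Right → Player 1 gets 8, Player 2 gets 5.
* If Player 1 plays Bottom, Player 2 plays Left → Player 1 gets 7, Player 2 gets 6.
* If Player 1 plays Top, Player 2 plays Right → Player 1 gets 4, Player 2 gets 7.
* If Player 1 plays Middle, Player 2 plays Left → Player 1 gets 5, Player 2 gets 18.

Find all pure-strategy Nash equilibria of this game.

Pure-strategy Nash equilibria: (Top, Left) and (Bottom, Center)

Mark each player's best response to every combination of opponents' strategies; a profile where every player is best-responding is a pure Nash equilibrium.
Player 1 against Left: payoffs 14, 5, 7 → best response Top.
Player 1 against Center: payoffs 2, 3, 16 → best response Bottom.
Player 1 against Right: payoffs 4, 8, 18 → best response Bottom.
Player 2 against Top: payoffs 19, 11, 7 → best response Left.
Player 2 against Middle: payoffs 18, 3, 5 → best response Left.
Player 2 against Bottom: payoffs 6, 9, 8 → best response Center.
Mutual best responses: (Top, Left); (Bottom, Center).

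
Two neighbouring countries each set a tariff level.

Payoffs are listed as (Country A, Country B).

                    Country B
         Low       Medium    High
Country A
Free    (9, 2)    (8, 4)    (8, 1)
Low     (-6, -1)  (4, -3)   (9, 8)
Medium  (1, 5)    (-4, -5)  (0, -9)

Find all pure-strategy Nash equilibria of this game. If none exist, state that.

The pure Nash equilibria are (Free, Medium) and (Low, High).

(Free, Low): Country B can switch to Medium (2 → 4). Not NE.
(Free, Medium): Country A gets 8, best alternative 4; Country B gets 4, best alternative 2. No profitable deviation — NE.
(Free, High): Country A can switch to Low (8 → 9). Not NE.
(Low, Low): Country A can switch to Free (-6 → 9). Not NE.
(Low, Medium): Country A can switch to Free (4 → 8). Not NE.
(Low, High): Country A gets 9, best alternative 8; Country B gets 8, best alternative -1. No profitable deviation — NE.
(Medium, Low): Country A can switch to Free (1 → 9). Not NE.
(Medium, Medium): Country A can switch to Free (-4 → 8). Not NE.
(Medium, High): Country A can switch to Free (0 → 8). Not NE.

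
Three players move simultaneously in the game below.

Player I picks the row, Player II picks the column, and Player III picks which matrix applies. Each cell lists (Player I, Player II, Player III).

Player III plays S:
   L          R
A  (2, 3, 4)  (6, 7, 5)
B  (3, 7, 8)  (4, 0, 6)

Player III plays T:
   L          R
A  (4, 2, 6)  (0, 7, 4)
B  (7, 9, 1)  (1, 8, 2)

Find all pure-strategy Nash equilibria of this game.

(A, L, S): Player I can switch to B (2 → 3). Not NE.
(A, L, T): Player I can switch to B (4 → 7). Not NE.
(A, R, S): Player I gets 6, best alternative 4; Player II gets 7, best alternative 3; Player III gets 5, best alternative 4. No profitable deviation — NE.
(A, R, T): Player I can switch to B (0 → 1). Not NE.
(B, L, S): Player I gets 3, best alternative 2; Player II gets 7, best alternative 0; Player III gets 8, best alternative 1. No profitable deviation — NE.
(B, L, T): Player III can switch to S (1 → 8). Not NE.
(B, R, S): Player I can switch to A (4 → 6). Not NE.
(B, R, T): Player II can switch to L (8 → 9). Not NE.

(A, R, S), (B, L, S)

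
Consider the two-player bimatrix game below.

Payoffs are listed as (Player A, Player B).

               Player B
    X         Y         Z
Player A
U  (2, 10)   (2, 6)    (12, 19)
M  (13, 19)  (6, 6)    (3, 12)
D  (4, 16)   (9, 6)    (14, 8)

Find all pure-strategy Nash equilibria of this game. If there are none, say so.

The unique pure-strategy Nash equilibrium is (M, X).

(U, X): Player A can switch to M (2 → 13). Not NE.
(U, Y): Player A can switch to M (2 → 6). Not NE.
(U, Z): Player A can switch to D (12 → 14). Not NE.
(M, X): Player A gets 13, best alternative 4; Player B gets 19, best alternative 12. No profitable deviation — NE.
(M, Y): Player A can switch to D (6 → 9). Not NE.
(M, Z): Player A can switch to U (3 → 12). Not NE.
(D, X): Player A can switch to M (4 → 13). Not NE.
(D, Y): Player B can switch to X (6 → 16). Not NE.
(D, Z): Player B can switch to X (8 → 16). Not NE.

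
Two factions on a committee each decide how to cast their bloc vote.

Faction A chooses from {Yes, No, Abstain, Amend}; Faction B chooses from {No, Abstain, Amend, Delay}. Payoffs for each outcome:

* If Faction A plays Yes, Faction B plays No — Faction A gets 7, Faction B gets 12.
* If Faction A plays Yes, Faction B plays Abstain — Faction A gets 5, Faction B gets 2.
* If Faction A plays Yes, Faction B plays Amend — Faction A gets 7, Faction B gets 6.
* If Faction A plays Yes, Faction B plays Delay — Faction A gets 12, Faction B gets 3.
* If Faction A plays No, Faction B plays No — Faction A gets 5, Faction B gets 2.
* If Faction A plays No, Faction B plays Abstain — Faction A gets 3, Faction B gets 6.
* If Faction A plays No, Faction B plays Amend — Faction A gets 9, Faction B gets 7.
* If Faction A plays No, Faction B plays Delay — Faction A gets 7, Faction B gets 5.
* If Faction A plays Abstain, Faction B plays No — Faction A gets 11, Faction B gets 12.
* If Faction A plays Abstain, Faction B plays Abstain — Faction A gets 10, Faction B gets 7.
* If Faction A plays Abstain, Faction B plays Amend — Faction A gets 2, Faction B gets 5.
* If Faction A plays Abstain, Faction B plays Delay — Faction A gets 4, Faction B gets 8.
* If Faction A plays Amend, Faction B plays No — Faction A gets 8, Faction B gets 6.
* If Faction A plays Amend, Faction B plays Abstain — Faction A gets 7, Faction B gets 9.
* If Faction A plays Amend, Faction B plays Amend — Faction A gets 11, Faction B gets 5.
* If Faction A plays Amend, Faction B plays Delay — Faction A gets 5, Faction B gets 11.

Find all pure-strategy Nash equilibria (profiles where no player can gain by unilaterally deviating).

(Yes, No): Faction A can switch to Abstain (7 → 11). Not NE.
(Yes, Abstain): Faction A can switch to Abstain (5 → 10). Not NE.
(Yes, Amend): Faction A can switch to No (7 → 9). Not NE.
(Yes, Delay): Faction B can switch to No (3 → 12). Not NE.
(No, No): Faction A can switch to Yes (5 → 7). Not NE.
(No, Abstain): Faction A can switch to Yes (3 → 5). Not NE.
(No, Amend): Faction A can switch to Amend (9 → 11). Not NE.
(No, Delay): Faction A can switch to Yes (7 → 12). Not NE.
(Abstain, No): Faction A gets 11, best alternative 8; Faction B gets 12, best alternative 8. No profitable deviation — NE.
(Abstain, Abstain): Faction B can switch to No (7 → 12). Not NE.
(Abstain, Amend): Faction A can switch to Yes (2 → 7). Not NE.
(The remaining 5 profiles each have a profitable deviation by the same check.)

The unique pure-strategy Nash equilibrium is (Abstain, No).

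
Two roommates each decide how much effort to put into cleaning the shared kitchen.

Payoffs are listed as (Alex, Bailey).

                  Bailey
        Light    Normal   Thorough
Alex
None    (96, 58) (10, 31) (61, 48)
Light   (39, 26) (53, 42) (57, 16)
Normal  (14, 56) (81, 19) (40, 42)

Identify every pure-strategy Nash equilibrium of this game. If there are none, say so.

(None, Light)

(None, Light): Alex gets 96, best alternative 39; Bailey gets 58, best alternative 48. No profitable deviation — NE.
(None, Normal): Alex can switch to Light (10 → 53). Not NE.
(None, Thorough): Bailey can switch to Light (48 → 58). Not NE.
(Light, Light): Alex can switch to None (39 → 96). Not NE.
(Light, Normal): Alex can switch to Normal (53 → 81). Not NE.
(Light, Thorough): Alex can switch to None (57 → 61). Not NE.
(Normal, Light): Alex can switch to None (14 → 96). Not NE.
(The remaining 2 profiles each have a profitable deviation by the same check.)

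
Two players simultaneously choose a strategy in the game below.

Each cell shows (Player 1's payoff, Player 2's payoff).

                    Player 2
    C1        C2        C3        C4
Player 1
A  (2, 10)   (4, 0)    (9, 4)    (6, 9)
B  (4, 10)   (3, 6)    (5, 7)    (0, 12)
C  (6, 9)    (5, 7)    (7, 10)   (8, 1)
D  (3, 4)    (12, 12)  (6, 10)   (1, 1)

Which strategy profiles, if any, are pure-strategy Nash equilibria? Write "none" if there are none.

(A, C1): Player 1 can switch to B (2 → 4). Not NE.
(A, C2): Player 1 can switch to C (4 → 5). Not NE.
(A, C3): Player 2 can switch to C1 (4 → 10). Not NE.
(A, C4): Player 1 can switch to C (6 → 8). Not NE.
(B, C1): Player 1 can switch to C (4 → 6). Not NE.
(B, C2): Player 1 can switch to A (3 → 4). Not NE.
(B, C3): Player 1 can switch to A (5 → 9). Not NE.
(B, C4): Player 1 can switch to A (0 → 6). Not NE.
(C, C1): Player 2 can switch to C3 (9 → 10). Not NE.
(C, C2): Player 1 can switch to D (5 → 12). Not NE.
(C, C3): Player 1 can switch to A (7 → 9). Not NE.
(C, C4): Player 2 can switch to C1 (1 → 9). Not NE.
(D, C2): Player 1 gets 12, best alternative 5; Player 2 gets 12, best alternative 10. No profitable deviation — NE.
(The remaining 3 profiles each have a profitable deviation by the same check.)

Pure NE: (D, C2)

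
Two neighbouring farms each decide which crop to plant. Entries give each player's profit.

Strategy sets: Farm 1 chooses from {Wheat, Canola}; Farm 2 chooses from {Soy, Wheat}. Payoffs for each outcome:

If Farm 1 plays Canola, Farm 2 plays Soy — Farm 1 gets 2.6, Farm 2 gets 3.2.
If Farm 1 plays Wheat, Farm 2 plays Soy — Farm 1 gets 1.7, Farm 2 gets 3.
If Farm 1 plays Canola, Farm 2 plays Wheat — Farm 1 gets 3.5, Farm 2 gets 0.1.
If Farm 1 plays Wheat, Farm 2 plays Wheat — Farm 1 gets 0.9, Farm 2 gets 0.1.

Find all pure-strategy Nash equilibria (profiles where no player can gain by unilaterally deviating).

Check each profile: it is a Nash equilibrium iff no player can strictly gain by switching unilaterally.
(Wheat, Soy): Farm 1 can switch to Canola (1.7 → 2.6). Not NE.
(Wheat, Wheat): Farm 1 can switch to Canola (0.9 → 3.5). Not NE.
(Canola, Soy): Farm 1 gets 2.6, best alternative 1.7; Farm 2 gets 3.2, best alternative 0.1. No profitable deviation — NE.
(Canola, Wheat): Farm 2 can switch to Soy (0.1 → 3.2). Not NE.

Pure NE: (Canola, Soy)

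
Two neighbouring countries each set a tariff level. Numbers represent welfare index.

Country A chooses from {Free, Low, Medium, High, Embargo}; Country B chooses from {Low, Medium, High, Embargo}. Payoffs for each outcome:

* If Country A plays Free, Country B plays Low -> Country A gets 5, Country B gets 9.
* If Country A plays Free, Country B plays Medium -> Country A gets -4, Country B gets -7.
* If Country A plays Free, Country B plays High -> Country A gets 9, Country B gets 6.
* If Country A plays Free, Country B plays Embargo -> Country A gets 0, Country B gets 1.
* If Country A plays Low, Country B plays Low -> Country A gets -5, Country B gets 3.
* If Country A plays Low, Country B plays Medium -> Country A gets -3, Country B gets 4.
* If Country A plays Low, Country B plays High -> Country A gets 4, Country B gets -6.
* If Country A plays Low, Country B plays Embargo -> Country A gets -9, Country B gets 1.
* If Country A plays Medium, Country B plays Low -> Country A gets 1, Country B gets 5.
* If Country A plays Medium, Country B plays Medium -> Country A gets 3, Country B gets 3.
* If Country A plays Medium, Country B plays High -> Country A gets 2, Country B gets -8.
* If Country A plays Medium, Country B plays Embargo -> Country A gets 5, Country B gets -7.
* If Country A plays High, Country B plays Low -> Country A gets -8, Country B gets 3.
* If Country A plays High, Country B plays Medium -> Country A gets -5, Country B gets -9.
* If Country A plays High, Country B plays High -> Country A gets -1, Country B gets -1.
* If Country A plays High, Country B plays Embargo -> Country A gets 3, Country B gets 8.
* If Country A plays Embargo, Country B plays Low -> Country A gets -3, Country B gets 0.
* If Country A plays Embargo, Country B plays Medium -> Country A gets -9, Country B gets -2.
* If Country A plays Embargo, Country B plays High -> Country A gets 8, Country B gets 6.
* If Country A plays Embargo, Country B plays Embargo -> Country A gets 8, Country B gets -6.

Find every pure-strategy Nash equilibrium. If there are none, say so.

(Free, Low)

(Free, Low): Country A gets 5, best alternative 1; Country B gets 9, best alternative 6. No profitable deviation — NE.
(Free, Medium): Country A can switch to Low (-4 → -3). Not NE.
(Free, High): Country B can switch to Low (6 → 9). Not NE.
(Free, Embargo): Country A can switch to Medium (0 → 5). Not NE.
(Low, Low): Country A can switch to Free (-5 → 5). Not NE.
(Low, Medium): Country A can switch to Medium (-3 → 3). Not NE.
(Low, High): Country A can switch to Free (4 → 9). Not NE.
(The remaining 13 profiles each have a profitable deviation by the same check.)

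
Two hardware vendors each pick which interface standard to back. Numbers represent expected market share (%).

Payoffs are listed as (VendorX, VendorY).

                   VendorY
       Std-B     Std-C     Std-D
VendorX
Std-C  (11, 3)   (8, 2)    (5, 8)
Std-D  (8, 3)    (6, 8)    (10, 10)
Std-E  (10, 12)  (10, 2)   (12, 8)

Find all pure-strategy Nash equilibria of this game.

(Std-C, Std-B): VendorY can switch to Std-D (3 → 8). Not NE.
(Std-C, Std-C): VendorX can switch to Std-E (8 → 10). Not NE.
(Std-C, Std-D): VendorX can switch to Std-D (5 → 10). Not NE.
(Std-D, Std-B): VendorX can switch to Std-C (8 → 11). Not NE.
(Std-D, Std-C): VendorX can switch to Std-C (6 → 8). Not NE.
(Std-D, Std-D): VendorX can switch to Std-E (10 → 12). Not NE.
(Std-E, Std-B): VendorX can switch to Std-C (10 → 11). Not NE.
(Std-E, Std-C): VendorY can switch to Std-B (2 → 12). Not NE.
(Std-E, Std-D): VendorY can switch to Std-B (8 → 12). Not NE.

none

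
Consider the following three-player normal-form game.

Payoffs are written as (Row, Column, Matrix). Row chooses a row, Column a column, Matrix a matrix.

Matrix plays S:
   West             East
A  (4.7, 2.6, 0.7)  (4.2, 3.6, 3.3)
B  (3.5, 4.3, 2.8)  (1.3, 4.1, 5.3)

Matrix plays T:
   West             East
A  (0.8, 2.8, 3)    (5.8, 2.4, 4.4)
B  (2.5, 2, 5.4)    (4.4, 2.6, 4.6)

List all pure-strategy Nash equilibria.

There is no pure-strategy Nash equilibrium.

Row against (West, S): payoffs 4.7, 3.5 → best response A.
Row against (West, T): payoffs 0.8, 2.5 → best response B.
Row against (East, S): payoffs 4.2, 1.3 → best response A.
Row against (East, T): payoffs 5.8, 4.4 → best response A.
Column against (A, S): payoffs 2.6, 3.6 → best response East.
Column against (A, T): payoffs 2.8, 2.4 → best response West.
Column against (B, S): payoffs 4.3, 4.1 → best response West.
Column against (B, T): payoffs 2, 2.6 → best response East.
Matrix against (A, West): payoffs 0.7, 3 → best response T.
Matrix against (A, East): payoffs 3.3, 4.4 → best response T.
Matrix against (B, West): payoffs 2.8, 5.4 → best response T.
Matrix against (B, East): payoffs 5.3, 4.6 → best response S.
No profile is a mutual best response for all players.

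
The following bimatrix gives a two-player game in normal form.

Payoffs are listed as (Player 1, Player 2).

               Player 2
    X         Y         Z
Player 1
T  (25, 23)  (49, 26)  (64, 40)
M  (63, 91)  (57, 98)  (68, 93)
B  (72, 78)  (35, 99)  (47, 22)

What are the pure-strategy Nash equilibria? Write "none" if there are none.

The unique pure-strategy Nash equilibrium is (M, Y).

Player 1 against X: payoffs 25, 63, 72 → best response B.
Player 1 against Y: payoffs 49, 57, 35 → best response M.
Player 1 against Z: payoffs 64, 68, 47 → best response M.
Player 2 against T: payoffs 23, 26, 40 → best response Z.
Player 2 against M: payoffs 91, 98, 93 → best response Y.
Player 2 against B: payoffs 78, 99, 22 → best response Y.
Mutual best responses: (M, Y).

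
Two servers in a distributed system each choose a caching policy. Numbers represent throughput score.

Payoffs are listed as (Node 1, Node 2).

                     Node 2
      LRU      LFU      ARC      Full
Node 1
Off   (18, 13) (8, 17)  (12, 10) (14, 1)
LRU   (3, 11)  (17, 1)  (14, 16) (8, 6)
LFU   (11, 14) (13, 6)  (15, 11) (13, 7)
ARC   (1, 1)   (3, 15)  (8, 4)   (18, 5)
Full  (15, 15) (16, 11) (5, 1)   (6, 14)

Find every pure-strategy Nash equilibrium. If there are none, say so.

Mark each player's best response to every combination of opponents' strategies; a profile where every player is best-responding is a pure Nash equilibrium.
Node 1 against LRU: payoffs 18, 3, 11, 1, 15 → best response Off.
Node 1 against LFU: payoffs 8, 17, 13, 3, 16 → best response LRU.
Node 1 against ARC: payoffs 12, 14, 15, 8, 5 → best response LFU.
Node 1 against Full: payoffs 14, 8, 13, 18, 6 → best response ARC.
Node 2 against Off: payoffs 13, 17, 10, 1 → best response LFU.
Node 2 against LRU: payoffs 11, 1, 16, 6 → best response ARC.
Node 2 against LFU: payoffs 14, 6, 11, 7 → best response LRU.
Node 2 against ARC: payoffs 1, 15, 4, 5 → best response LFU.
Node 2 against Full: payoffs 15, 11, 1, 14 → best response LRU.
No profile is a mutual best response for all players.

This game has no pure Nash equilibrium.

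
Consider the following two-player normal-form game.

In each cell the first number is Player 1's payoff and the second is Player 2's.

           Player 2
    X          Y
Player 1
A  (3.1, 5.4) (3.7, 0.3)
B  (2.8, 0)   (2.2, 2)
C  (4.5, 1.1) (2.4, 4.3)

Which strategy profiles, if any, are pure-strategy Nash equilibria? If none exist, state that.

This game has no pure Nash equilibrium.

Player 1 against X: payoffs 3.1, 2.8, 4.5 → best response C.
Player 1 against Y: payoffs 3.7, 2.2, 2.4 → best response A.
Player 2 against A: payoffs 5.4, 0.3 → best response X.
Player 2 against B: payoffs 0, 2 → best response Y.
Player 2 against C: payoffs 1.1, 4.3 → best response Y.
No profile is a mutual best response for all players.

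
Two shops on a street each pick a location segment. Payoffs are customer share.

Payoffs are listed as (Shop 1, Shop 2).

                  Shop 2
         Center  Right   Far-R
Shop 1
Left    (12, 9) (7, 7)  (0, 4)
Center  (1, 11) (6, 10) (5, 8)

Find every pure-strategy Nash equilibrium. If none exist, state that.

Pure NE: (Left, Center)

(Left, Center): Shop 1 gets 12, best alternative 1; Shop 2 gets 9, best alternative 7. No profitable deviation — NE.
(Left, Right): Shop 2 can switch to Center (7 → 9). Not NE.
(Left, Far-R): Shop 1 can switch to Center (0 → 5). Not NE.
(Center, Center): Shop 1 can switch to Left (1 → 12). Not NE.
(Center, Right): Shop 1 can switch to Left (6 → 7). Not NE.
(Center, Far-R): Shop 2 can switch to Center (8 → 11). Not NE.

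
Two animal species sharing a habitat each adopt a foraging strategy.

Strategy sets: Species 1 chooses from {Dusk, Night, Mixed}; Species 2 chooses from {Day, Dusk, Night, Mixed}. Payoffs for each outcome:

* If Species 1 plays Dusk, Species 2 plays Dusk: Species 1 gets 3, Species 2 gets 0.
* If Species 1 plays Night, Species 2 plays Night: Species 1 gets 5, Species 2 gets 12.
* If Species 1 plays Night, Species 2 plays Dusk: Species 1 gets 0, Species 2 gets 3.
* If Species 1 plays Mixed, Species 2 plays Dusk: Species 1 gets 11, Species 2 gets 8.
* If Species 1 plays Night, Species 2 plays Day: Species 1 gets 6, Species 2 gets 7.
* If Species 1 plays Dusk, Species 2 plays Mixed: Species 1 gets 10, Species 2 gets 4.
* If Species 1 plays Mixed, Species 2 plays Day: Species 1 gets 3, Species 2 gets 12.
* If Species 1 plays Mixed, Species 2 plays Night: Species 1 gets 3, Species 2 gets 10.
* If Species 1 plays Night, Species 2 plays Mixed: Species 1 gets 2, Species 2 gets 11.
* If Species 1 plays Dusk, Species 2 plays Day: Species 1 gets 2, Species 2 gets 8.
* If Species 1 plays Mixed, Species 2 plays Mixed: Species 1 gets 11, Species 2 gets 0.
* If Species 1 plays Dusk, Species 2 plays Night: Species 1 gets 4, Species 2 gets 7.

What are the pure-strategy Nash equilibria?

(Night, Night)

(Dusk, Day): Species 1 can switch to Night (2 → 6). Not NE.
(Dusk, Dusk): Species 1 can switch to Mixed (3 → 11). Not NE.
(Dusk, Night): Species 1 can switch to Night (4 → 5). Not NE.
(Dusk, Mixed): Species 1 can switch to Mixed (10 → 11). Not NE.
(Night, Day): Species 2 can switch to Night (7 → 12). Not NE.
(Night, Dusk): Species 1 can switch to Dusk (0 → 3). Not NE.
(Night, Night): Species 1 gets 5, best alternative 4; Species 2 gets 12, best alternative 11. No profitable deviation — NE.
(Night, Mixed): Species 1 can switch to Dusk (2 → 10). Not NE.
(Mixed, Day): Species 1 can switch to Night (3 → 6). Not NE.
(Mixed, Dusk): Species 2 can switch to Day (8 → 12). Not NE.
(Mixed, Night): Species 1 can switch to Dusk (3 → 4). Not NE.
(The remaining 1 profile has a profitable deviation by the same check.)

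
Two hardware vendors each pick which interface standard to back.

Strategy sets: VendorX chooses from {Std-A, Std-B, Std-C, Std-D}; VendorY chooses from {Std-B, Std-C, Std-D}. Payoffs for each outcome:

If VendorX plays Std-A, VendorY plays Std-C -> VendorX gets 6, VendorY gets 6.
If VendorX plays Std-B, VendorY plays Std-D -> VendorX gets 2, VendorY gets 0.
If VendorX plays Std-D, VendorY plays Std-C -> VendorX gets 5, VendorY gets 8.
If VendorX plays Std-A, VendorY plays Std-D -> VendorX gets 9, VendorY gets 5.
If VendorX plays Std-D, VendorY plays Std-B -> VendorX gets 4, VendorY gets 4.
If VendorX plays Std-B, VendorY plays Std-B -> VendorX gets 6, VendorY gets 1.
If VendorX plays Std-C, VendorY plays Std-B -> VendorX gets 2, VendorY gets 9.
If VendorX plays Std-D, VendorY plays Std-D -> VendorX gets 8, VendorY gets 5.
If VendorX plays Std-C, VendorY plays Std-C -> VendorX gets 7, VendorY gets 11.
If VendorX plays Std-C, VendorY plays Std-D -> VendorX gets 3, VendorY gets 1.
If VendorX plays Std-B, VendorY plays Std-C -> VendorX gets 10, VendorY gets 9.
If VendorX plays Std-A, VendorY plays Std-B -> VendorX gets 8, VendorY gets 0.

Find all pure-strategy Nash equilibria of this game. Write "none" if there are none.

(Std-B, Std-C)

VendorX against Std-B: payoffs 8, 6, 2, 4 → best response Std-A.
VendorX against Std-C: payoffs 6, 10, 7, 5 → best response Std-B.
VendorX against Std-D: payoffs 9, 2, 3, 8 → best response Std-A.
VendorY against Std-A: payoffs 0, 6, 5 → best response Std-C.
VendorY against Std-B: payoffs 1, 9, 0 → best response Std-C.
VendorY against Std-C: payoffs 9, 11, 1 → best response Std-C.
VendorY against Std-D: payoffs 4, 8, 5 → best response Std-C.
Mutual best responses: (Std-B, Std-C).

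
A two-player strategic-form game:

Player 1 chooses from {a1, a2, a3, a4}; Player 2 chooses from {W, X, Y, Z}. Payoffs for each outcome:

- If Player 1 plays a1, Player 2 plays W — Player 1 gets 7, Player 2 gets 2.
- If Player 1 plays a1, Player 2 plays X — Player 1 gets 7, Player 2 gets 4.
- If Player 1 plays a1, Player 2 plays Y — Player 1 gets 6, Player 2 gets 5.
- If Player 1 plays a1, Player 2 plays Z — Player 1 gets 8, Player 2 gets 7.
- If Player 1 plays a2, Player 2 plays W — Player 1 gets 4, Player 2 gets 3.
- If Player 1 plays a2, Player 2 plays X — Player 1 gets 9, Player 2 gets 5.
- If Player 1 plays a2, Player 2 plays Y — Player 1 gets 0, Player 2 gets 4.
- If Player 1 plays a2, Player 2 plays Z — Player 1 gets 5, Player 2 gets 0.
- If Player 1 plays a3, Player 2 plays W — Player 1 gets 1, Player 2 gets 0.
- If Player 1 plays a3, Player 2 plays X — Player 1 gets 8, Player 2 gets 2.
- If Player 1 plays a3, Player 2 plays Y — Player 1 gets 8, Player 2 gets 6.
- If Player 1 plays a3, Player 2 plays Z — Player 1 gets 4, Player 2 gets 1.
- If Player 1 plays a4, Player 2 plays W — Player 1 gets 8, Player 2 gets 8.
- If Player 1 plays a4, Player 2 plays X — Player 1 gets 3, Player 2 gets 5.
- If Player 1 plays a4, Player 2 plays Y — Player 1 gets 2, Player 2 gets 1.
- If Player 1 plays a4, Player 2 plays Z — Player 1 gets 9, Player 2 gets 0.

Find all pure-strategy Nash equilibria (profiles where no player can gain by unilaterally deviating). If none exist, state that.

(a1, W): Player 1 can switch to a4 (7 → 8). Not NE.
(a1, X): Player 1 can switch to a2 (7 → 9). Not NE.
(a1, Y): Player 1 can switch to a3 (6 → 8). Not NE.
(a1, Z): Player 1 can switch to a4 (8 → 9). Not NE.
(a2, W): Player 1 can switch to a1 (4 → 7). Not NE.
(a2, X): Player 1 gets 9, best alternative 8; Player 2 gets 5, best alternative 4. No profitable deviation — NE.
(a2, Y): Player 1 can switch to a1 (0 → 6). Not NE.
(a2, Z): Player 1 can switch to a1 (5 → 8). Not NE.
(a3, W): Player 1 can switch to a1 (1 → 7). Not NE.
(a3, Y): Player 1 gets 8, best alternative 6; Player 2 gets 6, best alternative 2. No profitable deviation — NE.
(a4, W): Player 1 gets 8, best alternative 7; Player 2 gets 8, best alternative 5. No profitable deviation — NE.
(The remaining 5 profiles each have a profitable deviation by the same check.)

The pure Nash equilibria are (a2, X) and (a3, Y) and (a4, W).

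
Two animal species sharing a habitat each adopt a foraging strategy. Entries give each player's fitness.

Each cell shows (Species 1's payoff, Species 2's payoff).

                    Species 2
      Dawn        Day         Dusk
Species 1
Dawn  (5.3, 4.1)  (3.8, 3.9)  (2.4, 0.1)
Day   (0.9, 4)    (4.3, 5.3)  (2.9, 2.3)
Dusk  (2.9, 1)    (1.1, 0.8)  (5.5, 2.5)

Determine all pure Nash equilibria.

Species 1 against Dawn: payoffs 5.3, 0.9, 2.9 → best response Dawn.
Species 1 against Day: payoffs 3.8, 4.3, 1.1 → best response Day.
Species 1 against Dusk: payoffs 2.4, 2.9, 5.5 → best response Dusk.
Species 2 against Dawn: payoffs 4.1, 3.9, 0.1 → best response Dawn.
Species 2 against Day: payoffs 4, 5.3, 2.3 → best response Day.
Species 2 against Dusk: payoffs 1, 0.8, 2.5 → best response Dusk.
Mutual best responses: (Dawn, Dawn); (Day, Day); (Dusk, Dusk).

The pure Nash equilibria are (Dawn, Dawn); (Day, Day); (Dusk, Dusk).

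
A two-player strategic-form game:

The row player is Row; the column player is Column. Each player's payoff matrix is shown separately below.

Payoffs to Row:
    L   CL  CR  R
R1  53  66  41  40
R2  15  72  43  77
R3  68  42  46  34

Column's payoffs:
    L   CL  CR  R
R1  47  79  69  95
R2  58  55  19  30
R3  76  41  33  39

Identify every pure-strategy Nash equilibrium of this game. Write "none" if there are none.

Check each profile: it is a Nash equilibrium iff no player can strictly gain by switching unilaterally.
(R1, L): Row can switch to R3 (53 → 68). Not NE.
(R1, CL): Row can switch to R2 (66 → 72). Not NE.
(R1, CR): Row can switch to R2 (41 → 43). Not NE.
(R1, R): Row can switch to R2 (40 → 77). Not NE.
(R2, L): Row can switch to R1 (15 → 53). Not NE.
(R2, CL): Column can switch to L (55 → 58). Not NE.
(R2, CR): Row can switch to R3 (43 → 46). Not NE.
(R2, R): Column can switch to L (30 → 58). Not NE.
(R3, L): Row gets 68, best alternative 53; Column gets 76, best alternative 41. No profitable deviation — NE.
(R3, CL): Row can switch to R1 (42 → 66). Not NE.
(R3, CR): Column can switch to L (33 → 76). Not NE.
(R3, R): Row can switch to R1 (34 → 40). Not NE.

Pure NE: (R3, L)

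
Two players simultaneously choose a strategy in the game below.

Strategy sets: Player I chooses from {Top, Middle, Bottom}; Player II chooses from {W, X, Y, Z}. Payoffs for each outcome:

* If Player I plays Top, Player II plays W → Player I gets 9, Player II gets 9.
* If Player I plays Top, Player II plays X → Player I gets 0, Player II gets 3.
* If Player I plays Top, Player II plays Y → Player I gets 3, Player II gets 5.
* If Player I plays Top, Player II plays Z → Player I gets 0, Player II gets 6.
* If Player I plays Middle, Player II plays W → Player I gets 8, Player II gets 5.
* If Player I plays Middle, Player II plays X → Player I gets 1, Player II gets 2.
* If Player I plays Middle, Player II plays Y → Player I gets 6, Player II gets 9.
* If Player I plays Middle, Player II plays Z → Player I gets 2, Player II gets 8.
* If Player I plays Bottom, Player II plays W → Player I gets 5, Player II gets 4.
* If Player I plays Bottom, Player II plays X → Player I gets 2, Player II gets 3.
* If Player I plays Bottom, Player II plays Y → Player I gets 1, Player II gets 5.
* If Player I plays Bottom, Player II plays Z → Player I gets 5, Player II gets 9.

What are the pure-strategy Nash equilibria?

Player I against W: payoffs 9, 8, 5 → best response Top.
Player I against X: payoffs 0, 1, 2 → best response Bottom.
Player I against Y: payoffs 3, 6, 1 → best response Middle.
Player I against Z: payoffs 0, 2, 5 → best response Bottom.
Player II against Top: payoffs 9, 3, 5, 6 → best response W.
Player II against Middle: payoffs 5, 2, 9, 8 → best response Y.
Player II against Bottom: payoffs 4, 3, 5, 9 → best response Z.
Mutual best responses: (Top, W); (Middle, Y); (Bottom, Z).

Pure-strategy Nash equilibria: (Top, W), (Middle, Y), (Bottom, Z)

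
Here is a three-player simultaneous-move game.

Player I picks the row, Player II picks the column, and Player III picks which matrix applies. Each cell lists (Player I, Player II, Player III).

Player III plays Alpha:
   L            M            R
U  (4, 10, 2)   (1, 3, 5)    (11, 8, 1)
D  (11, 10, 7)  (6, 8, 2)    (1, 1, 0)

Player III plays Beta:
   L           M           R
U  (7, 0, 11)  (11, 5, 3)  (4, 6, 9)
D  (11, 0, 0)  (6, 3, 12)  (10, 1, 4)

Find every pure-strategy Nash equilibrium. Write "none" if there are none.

Pure NE: (D, L, Alpha)

For each strategy profile, look for a profitable unilateral deviation.
(U, L, Alpha): Player I can switch to D (4 → 11). Not NE.
(U, L, Beta): Player I can switch to D (7 → 11). Not NE.
(U, M, Alpha): Player I can switch to D (1 → 6). Not NE.
(U, M, Beta): Player II can switch to R (5 → 6). Not NE.
(U, R, Alpha): Player II can switch to L (8 → 10). Not NE.
(U, R, Beta): Player I can switch to D (4 → 10). Not NE.
(D, L, Alpha): Player I gets 11, best alternative 4; Player II gets 10, best alternative 8; Player III gets 7, best alternative 0. No profitable deviation — NE.
(D, L, Beta): Player II can switch to M (0 → 3). Not NE.
(D, M, Alpha): Player II can switch to L (8 → 10). Not NE.
(D, M, Beta): Player I can switch to U (6 → 11). Not NE.
(D, R, Alpha): Player I can switch to U (1 → 11). Not NE.
(D, R, Beta): Player II can switch to M (1 → 3). Not NE.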